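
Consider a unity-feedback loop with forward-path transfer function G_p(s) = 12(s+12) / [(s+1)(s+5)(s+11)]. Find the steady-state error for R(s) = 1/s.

55/199

No free integrators in G_p(s): this is a type 0 system.
K_p = lim_{s→0} G_p(s) = 12·12 / (1·5·11) = 144/55.
e_ss = 1/(1 + K_p) = 1/(199/55) = 55/199.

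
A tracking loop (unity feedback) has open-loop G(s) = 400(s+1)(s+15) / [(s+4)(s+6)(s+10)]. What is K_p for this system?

No free integrators in G(s): this is a type 0 system.
K_p = lim_{s→0} G(s) = 400·1·15 / (4·6·10) = 25.

25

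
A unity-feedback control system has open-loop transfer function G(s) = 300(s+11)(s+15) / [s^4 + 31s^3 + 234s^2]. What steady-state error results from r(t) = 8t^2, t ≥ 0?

The denominator has no term below 234s^2 — 2 poles at s=0, type 2.
K_a = lim_{s→0} s^2·G(s) = 300·11·15 / 234 = 2750/13.
r(t) = 8t^2 gives R(s) = 16/s^3.
e_ss = 16/K_a = 16/(2750/13) = 104/1375.

104/1375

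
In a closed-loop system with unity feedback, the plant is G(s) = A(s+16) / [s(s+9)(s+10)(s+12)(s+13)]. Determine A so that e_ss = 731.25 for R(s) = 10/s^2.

G(s) has one factor of s in the denominator, so the system is type 1.
K_v = lim_{s→0} s·G(s) = A·16 / (9·10·12·13) = (2/1755)·A.
e_ss = 10/K_v = 731.25 ⇒ K_v = 8/585 ⇒ A = (8/585)/(2/1755) = 12.

12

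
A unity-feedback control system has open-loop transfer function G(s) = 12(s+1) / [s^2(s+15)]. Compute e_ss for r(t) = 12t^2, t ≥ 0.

Two free integrators in G(s): this is a type 2 system.
K_a = lim_{s→0} s^2·G(s) = 12·1 / (15) = 0.8.
r(t) = 12t^2 gives R(s) = 24/s^3.
e_ss = 24/K_a = 24/0.8 = 30.

30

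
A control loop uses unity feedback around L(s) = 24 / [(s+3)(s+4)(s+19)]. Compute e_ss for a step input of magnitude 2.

System type = 0 (no poles at s=0).
K_p = lim_{s→0} L(s) = 24 / (3·4·19) = 2/19.
e_ss = 2/(1 + K_p) = 2/(21/19) = 38/21.

38/21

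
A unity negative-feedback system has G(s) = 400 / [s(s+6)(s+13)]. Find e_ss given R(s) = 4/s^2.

G(s) has one factor of s in the denominator, so the system is type 1.
K_v = lim_{s→0} s·G(s) = 400 / (6·13) = 200/39.
e_ss = 4/K_v = 4/(200/39) = 0.78.

0.78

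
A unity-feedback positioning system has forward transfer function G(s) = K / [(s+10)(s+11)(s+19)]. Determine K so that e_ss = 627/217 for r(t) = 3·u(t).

80

G(s) has no factors of s in the denominator, so the system is type 0.
K_p = lim_{s→0} G(s) = K / (10·11·19) = (1/2090)·K.
e_ss = 3/(1 + K_p) = 627/217 ⇒ 1 + (1/2090)·K = 217/209 ⇒ K = 80.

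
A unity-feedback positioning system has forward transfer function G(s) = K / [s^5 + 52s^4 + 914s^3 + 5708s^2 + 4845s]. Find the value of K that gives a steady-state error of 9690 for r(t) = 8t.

4

Lowest-order denominator term is 4845s, so the open loop has 1 pole at the origin → type 1 system.
K_v = lim_{s→0} s·G(s) = K / 4845 = (1/4845)·K.
e_ss = 8/K_v = 9690 ⇒ K_v = 4/4845 ⇒ K = (4/4845)/(1/4845) = 4.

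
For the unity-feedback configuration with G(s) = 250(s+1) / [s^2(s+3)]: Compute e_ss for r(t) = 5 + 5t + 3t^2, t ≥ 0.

The open loop has two poles at the origin → type 2 system. By superposition:
  • 5: tracked with zero error.
  • 5t: tracked with zero error.
  • 3t^2: e_ss = 6/K_a with K_a=250/3 → 0.072.
Total e_ss = 0.072.

0.072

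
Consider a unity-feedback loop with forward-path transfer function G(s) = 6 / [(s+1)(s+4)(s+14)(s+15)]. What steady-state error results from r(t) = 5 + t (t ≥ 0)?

System type = 0 (no poles at s=0). Taking each input component in turn:
  • 5: e_ss = 5/(1+K_p) with K_p=1/140 → 700/141.
  • t: a type-0 system cannot track it, e_ss → ∞.
The unbounded component dominates.

infinity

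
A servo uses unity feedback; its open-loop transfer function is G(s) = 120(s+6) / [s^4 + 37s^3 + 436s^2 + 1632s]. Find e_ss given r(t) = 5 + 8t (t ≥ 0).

272/15

The denominator has no term below 1632s — 1 pole at s=0, type 1. By superposition:
  • 5: tracked with zero error.
  • 8t: e_ss = 8/K_v with K_v=15/34 → 272/15.
Total e_ss = 272/15.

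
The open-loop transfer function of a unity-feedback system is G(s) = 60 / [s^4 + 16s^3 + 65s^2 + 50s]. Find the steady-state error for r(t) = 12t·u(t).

The denominator has no term below 50s — 1 pole at s=0, type 1.
K_v = lim_{s→0} s·G(s) = 60 / 50 = 1.2.
e_ss = 12/K_v = 12/1.2 = 10.

10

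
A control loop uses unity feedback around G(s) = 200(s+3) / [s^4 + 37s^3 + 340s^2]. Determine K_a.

30/17

Lowest-order denominator term is 340s^2, so the open loop has 2 poles at the origin → type 2 system.
K_a = lim_{s→0} s^2·G(s) = 200·3 / 340 = 30/17.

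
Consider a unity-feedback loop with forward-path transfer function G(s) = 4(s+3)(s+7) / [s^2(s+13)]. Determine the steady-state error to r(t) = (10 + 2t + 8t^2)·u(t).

G(s) has two factors of s in the denominator, so the system is type 2. Treating each term separately:
  • 10: tracked with zero error.
  • 2t: tracked with zero error.
  • 8t^2: e_ss = 16/K_a with K_a=84/13 → 52/21.
Total e_ss = 52/21.

52/21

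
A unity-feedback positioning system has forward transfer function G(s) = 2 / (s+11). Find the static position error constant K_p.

System type = 0 (no poles at s=0).
K_p = lim_{s→0} G(s) = 2 / (11) = 2/11.

2/11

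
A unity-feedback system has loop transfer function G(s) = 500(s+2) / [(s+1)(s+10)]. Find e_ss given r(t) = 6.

No free integrators in G(s): this is a type 0 system.
K_p = lim_{s→0} G(s) = 500·2 / (1·10) = 100.
e_ss = 6/(1 + K_p) = 6/101.

6/101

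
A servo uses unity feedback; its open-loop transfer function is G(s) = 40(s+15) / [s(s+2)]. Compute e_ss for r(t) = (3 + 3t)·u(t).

One free integrator in G(s): this is a type 1 system. Taking each input component in turn:
  • 3: tracked with zero error.
  • 3t: e_ss = 3/K_v with K_v=300 → 0.01.
Total e_ss = 0.01.

0.01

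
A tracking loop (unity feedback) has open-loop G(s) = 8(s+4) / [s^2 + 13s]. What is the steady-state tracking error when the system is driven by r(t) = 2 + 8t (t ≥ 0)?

3.25

Factoring s from the denominator leaves a polynomial with constant term 13, so the system is type 1. Taking each input component in turn:
  • 2: tracked with zero error.
  • 8t: e_ss = 8/K_v with K_v=32/13 → 3.25.
Total e_ss = 3.25.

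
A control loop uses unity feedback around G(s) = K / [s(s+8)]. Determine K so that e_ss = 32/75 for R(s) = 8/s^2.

One free integrator in G(s): this is a type 1 system.
K_v = lim_{s→0} s·G(s) = K / (8) = 0.125·K.
e_ss = 8/K_v = 32/75 ⇒ K_v = 18.75 ⇒ K = 18.75/0.125 = 150.

150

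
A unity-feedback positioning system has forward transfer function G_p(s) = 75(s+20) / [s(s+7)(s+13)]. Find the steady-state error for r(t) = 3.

0

G_p(s) has one factor of s in the denominator, so the system is type 1.
K_p = ∞ for a type-1 system; e_ss to a step is zero.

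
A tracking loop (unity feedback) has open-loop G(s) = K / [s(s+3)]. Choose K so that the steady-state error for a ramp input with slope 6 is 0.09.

G(s) has one factor of s in the denominator, so the system is type 1.
K_v = lim_{s→0} s·G(s) = K / (3) = (1/3)·K.
e_ss = 6/K_v = 0.09 ⇒ K_v = 200/3 ⇒ K = (200/3)/(1/3) = 200.

200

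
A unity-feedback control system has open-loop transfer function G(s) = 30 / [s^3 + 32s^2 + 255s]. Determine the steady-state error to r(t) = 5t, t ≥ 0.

42.5

Factoring s from the denominator leaves a polynomial with constant term 255, so the system is type 1.
K_v = lim_{s→0} s·G(s) = 30 / 255 = 2/17.
e_ss = 5/K_v = 5/(2/17) = 42.5.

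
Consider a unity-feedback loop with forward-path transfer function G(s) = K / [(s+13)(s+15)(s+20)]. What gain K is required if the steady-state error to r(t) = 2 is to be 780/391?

10

System type = 0 (no poles at s=0).
K_p = lim_{s→0} G(s) = K / (13·15·20) = (1/3900)·K.
e_ss = 2/(1 + K_p) = 780/391 ⇒ 1 + (1/3900)·K = 391/390 ⇒ K = 10.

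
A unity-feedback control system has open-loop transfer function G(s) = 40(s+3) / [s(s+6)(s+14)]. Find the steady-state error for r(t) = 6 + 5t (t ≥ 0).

System type = 1 (one pole at s=0). By superposition:
  • 6: tracked with zero error.
  • 5t: e_ss = 5/K_v with K_v=10/7 → 3.5.
Total e_ss = 3.5.

3.5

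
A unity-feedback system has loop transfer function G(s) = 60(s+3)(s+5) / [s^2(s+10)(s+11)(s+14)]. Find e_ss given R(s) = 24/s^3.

The open loop has two poles at the origin → type 2 system.
K_a = lim_{s→0} s^2·G(s) = 60·3·5 / (10·11·14) = 45/77.
r(t) = 12t^2 gives R(s) = 24/s^3.
e_ss = 24/K_a = 24/(45/77) = 616/15.

616/15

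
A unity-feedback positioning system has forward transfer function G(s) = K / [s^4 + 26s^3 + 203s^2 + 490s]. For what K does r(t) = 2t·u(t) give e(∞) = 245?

The denominator has no term below 490s — 1 pole at s=0, type 1.
K_v = lim_{s→0} s·G(s) = K / 490 = (1/490)·K.
e_ss = 2/K_v = 245 ⇒ K_v = 2/245 ⇒ K = (2/245)/(1/490) = 4.

4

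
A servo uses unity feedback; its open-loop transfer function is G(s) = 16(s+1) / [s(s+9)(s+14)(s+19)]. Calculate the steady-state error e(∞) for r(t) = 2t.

System type = 1 (one pole at s=0).
K_v = lim_{s→0} s·G(s) = 16·1 / (9·14·19) = 8/1197.
e_ss = 2/K_v = 2/(8/1197) = 299.25.

299.25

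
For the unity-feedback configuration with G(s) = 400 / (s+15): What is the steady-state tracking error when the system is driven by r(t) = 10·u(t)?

G(s) has no factors of s in the denominator, so the system is type 0.
K_p = lim_{s→0} G(s) = 400 / (15) = 80/3.
e_ss = 10/(1 + K_p) = 10/(83/3) = 30/83.

30/83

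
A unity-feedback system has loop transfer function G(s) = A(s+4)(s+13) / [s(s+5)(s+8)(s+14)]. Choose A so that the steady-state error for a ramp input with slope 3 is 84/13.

The open loop has one pole at the origin → type 1 system.
K_v = lim_{s→0} s·G(s) = A·4·13 / (5·8·14) = (13/140)·A.
e_ss = 3/K_v = 84/13 ⇒ K_v = 13/28 ⇒ A = (13/28)/(13/140) = 5.

5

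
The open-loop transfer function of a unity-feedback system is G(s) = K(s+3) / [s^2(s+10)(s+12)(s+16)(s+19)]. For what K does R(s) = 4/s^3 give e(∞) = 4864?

Two free integrators in G(s): this is a type 2 system.
K_a = lim_{s→0} s^2·G(s) = K·3 / (10·12·16·19) = (1/12160)·K.
e_ss = 4/K_a = 4864 ⇒ K_a = 1/1216 ⇒ K = (1/1216)/(1/12160) = 10.

10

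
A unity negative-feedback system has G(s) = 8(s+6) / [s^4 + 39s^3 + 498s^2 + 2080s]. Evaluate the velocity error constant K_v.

Factoring s from the denominator leaves a polynomial with constant term 2080, so the system is type 1.
K_v = lim_{s→0} s·G(s) = 8·6 / 2080 = 3/130.

3/130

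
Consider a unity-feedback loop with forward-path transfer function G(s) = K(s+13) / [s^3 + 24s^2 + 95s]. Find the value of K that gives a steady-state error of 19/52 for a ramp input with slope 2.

The denominator has no term below 95s — 1 pole at s=0, type 1.
K_v = lim_{s→0} s·G(s) = K·13 / 95 = (13/95)·K.
e_ss = 2/K_v = 19/52 ⇒ K_v = 104/19 ⇒ K = (104/19)/(13/95) = 40.

40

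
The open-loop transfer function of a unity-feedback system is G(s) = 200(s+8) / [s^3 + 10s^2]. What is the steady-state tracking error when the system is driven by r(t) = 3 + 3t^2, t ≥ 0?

Factoring s^2 from the denominator leaves a polynomial with constant term 10, so the system is type 2. By superposition:
  • 3: tracked with zero error.
  • 3t^2: e_ss = 6/K_a with K_a=160 → 0.0375.
Total e_ss = 0.0375.

0.0375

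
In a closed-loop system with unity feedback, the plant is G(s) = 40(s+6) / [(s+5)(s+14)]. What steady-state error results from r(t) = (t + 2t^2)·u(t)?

infinity

No free integrators in G(s): this is a type 0 system. Taking each input component in turn:
  • t: a type-0 system cannot track it, e_ss → ∞.
  • 2t^2: a type-0 system cannot track it, e_ss → ∞.
The unbounded component dominates.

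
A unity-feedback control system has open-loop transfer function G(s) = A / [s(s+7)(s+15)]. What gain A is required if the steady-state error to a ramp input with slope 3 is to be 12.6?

25

One free integrator in G(s): this is a type 1 system.
K_v = lim_{s→0} s·G(s) = A / (7·15) = (1/105)·A.
e_ss = 3/K_v = 12.6 ⇒ K_v = 5/21 ⇒ A = (5/21)/(1/105) = 25.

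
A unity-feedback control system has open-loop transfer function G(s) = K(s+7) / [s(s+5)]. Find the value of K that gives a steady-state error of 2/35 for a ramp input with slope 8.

100

One free integrator in G(s): this is a type 1 system.
K_v = lim_{s→0} s·G(s) = K·7 / (5) = 1.4·K.
e_ss = 8/K_v = 2/35 ⇒ K_v = 140 ⇒ K = 140/1.4 = 100.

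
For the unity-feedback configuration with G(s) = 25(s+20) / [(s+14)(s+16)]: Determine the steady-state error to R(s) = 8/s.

448/181

System type = 0 (no poles at s=0).
K_p = lim_{s→0} G(s) = 25·20 / (14·16) = 125/56.
e_ss = 8/(1 + K_p) = 8/(181/56) = 448/181.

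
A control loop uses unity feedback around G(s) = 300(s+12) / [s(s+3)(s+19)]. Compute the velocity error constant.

G(s) has one factor of s in the denominator, so the system is type 1.
K_v = lim_{s→0} s·G(s) = 300·12 / (3·19) = 1200/19.

1200/19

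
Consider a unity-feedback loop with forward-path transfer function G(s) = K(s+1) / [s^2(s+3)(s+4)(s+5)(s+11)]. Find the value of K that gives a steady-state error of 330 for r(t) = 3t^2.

12

G(s) has two factors of s in the denominator, so the system is type 2.
K_a = lim_{s→0} s^2·G(s) = K·1 / (3·4·5·11) = (1/660)·K.
e_ss = 6/K_a = 330 ⇒ K_a = 1/55 ⇒ K = (1/55)/(1/660) = 12.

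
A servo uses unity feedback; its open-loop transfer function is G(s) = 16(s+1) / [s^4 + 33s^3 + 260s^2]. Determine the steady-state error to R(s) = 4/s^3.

Lowest-order denominator term is 260s^2, so the open loop has 2 poles at the origin → type 2 system.
K_a = lim_{s→0} s^2·G(s) = 16·1 / 260 = 4/65.
r(t) = 2t^2 gives R(s) = 4/s^3.
e_ss = 4/K_a = 4/(4/65) = 65.

65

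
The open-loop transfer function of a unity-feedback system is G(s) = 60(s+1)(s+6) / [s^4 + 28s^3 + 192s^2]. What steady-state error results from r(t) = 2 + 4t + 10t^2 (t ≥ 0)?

32/3

The denominator has no term below 192s^2 — 2 poles at s=0, type 2. By superposition:
  • 2: tracked with zero error.
  • 4t: tracked with zero error.
  • 10t^2: e_ss = 20/K_a with K_a=1.875 → 32/3.
Total e_ss = 32/3.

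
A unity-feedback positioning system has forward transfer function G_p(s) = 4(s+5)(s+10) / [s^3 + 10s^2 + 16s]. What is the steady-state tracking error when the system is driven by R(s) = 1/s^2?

0.08

Lowest-order denominator term is 16s, so the open loop has 1 pole at the origin → type 1 system.
K_v = lim_{s→0} s·G_p(s) = 4·5·10 / 16 = 12.5.
e_ss = 1/K_v = 1/12.5 = 0.08.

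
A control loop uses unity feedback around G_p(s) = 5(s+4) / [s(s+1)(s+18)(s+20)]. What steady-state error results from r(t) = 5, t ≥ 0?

G_p(s) has one factor of s in the denominator, so the system is type 1.
K_p = ∞ for a type-1 system; e_ss to a step is zero.

0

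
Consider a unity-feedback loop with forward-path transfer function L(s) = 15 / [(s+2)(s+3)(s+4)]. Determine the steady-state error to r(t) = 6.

The open loop has no poles at the origin → type 0 system.
K_p = lim_{s→0} L(s) = 15 / (2·3·4) = 0.625.
e_ss = 6/(1 + K_p) = 6/1.625 = 48/13.

48/13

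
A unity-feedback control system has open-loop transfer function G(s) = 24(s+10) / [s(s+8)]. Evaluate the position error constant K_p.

infinity

K_p = lim_{s→0} G(s); with 1 pole at the origin the limit diverges, so K_p = ∞.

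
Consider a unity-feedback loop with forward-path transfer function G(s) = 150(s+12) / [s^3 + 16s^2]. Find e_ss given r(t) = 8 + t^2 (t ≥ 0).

Lowest-order denominator term is 16s^2, so the open loop has 2 poles at the origin → type 2 system. By superposition:
  • 8: tracked with zero error.
  • t^2: e_ss = 2/K_a with K_a=112.5 → 4/225.
Total e_ss = 4/225.

4/225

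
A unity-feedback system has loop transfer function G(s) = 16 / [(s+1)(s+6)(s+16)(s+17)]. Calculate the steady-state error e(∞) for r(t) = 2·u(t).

204/103

No free integrators in G(s): this is a type 0 system.
K_p = lim_{s→0} G(s) = 16 / (1·6·16·17) = 1/102.
e_ss = 2/(1 + K_p) = 2/(103/102) = 204/103.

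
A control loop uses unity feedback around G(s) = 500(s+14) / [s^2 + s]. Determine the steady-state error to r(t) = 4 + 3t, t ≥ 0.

The denominator has no term below s — 1 pole at s=0, type 1. Treating each term separately:
  • 4: tracked with zero error.
  • 3t: e_ss = 3/K_v with K_v=7000 → 3/7000.
Total e_ss = 3/7000.

3/7000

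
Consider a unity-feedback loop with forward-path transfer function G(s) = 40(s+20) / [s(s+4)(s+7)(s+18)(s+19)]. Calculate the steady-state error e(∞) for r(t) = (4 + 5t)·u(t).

One free integrator in G(s): this is a type 1 system. By superposition:
  • 4: tracked with zero error.
  • 5t: e_ss = 5/K_v with K_v=100/1197 → 59.85.
Total e_ss = 59.85.

59.85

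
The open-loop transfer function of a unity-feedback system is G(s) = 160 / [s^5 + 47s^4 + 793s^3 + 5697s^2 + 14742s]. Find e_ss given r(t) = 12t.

Lowest-order denominator term is 14742s, so the open loop has 1 pole at the origin → type 1 system.
K_v = lim_{s→0} s·G(s) = 160 / 14742 = 80/7371.
e_ss = 12/K_v = 12/(80/7371) = 1105.65.

1105.65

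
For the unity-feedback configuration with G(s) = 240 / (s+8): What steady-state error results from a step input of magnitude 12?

12/31

G(s) has no factors of s in the denominator, so the system is type 0.
K_p = lim_{s→0} G(s) = 240 / (8) = 30.
e_ss = 12/(1 + K_p) = 12/31.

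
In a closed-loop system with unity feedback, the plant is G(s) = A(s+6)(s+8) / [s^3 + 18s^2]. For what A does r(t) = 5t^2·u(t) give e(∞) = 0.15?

25

Factoring s^2 from the denominator leaves a polynomial with constant term 18, so the system is type 2.
K_a = lim_{s→0} s^2·G(s) = A·6·8 / 18 = (8/3)·A.
e_ss = 10/K_a = 0.15 ⇒ K_a = 200/3 ⇒ A = (200/3)/(8/3) = 25.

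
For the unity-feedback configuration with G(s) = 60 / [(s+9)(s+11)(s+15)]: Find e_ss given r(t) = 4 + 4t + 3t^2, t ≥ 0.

G(s) has no factors of s in the denominator, so the system is type 0. Treating each term separately:
  • 4: e_ss = 4/(1+K_p) with K_p=4/99 → 396/103.
  • 4t: a type-0 system cannot track it, e_ss → ∞.
  • 3t^2: a type-0 system cannot track it, e_ss → ∞.
The unbounded component dominates.

infinity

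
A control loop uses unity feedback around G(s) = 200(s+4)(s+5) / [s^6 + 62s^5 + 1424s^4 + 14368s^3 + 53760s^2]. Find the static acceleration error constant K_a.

Factoring s^2 from the denominator leaves a polynomial with constant term 53760, so the system is type 2.
K_a = lim_{s→0} s^2·G(s) = 200·4·5 / 53760 = 25/336.

25/336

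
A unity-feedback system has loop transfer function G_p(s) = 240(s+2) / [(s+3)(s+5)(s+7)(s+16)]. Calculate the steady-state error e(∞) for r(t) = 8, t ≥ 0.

56/9

System type = 0 (no poles at s=0).
K_p = lim_{s→0} G_p(s) = 240·2 / (3·5·7·16) = 2/7.
e_ss = 8/(1 + K_p) = 8/(9/7) = 56/9.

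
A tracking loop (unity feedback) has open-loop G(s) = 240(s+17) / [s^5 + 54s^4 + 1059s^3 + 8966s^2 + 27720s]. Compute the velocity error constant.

34/231

Lowest-order denominator term is 27720s, so the open loop has 1 pole at the origin → type 1 system.
K_v = lim_{s→0} s·G(s) = 240·17 / 27720 = 34/231.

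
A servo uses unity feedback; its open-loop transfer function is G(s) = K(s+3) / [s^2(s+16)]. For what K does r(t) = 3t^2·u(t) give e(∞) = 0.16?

System type = 2 (two poles at s=0).
K_a = lim_{s→0} s^2·G(s) = K·3 / (16) = 0.1875·K.
e_ss = 6/K_a = 0.16 ⇒ K_a = 37.5 ⇒ K = 37.5/0.1875 = 200.

200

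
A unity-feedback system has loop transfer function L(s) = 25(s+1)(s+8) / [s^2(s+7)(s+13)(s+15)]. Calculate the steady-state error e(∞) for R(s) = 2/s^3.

L(s) has two factors of s in the denominator, so the system is type 2.
K_a = lim_{s→0} s^2·L(s) = 25·1·8 / (7·13·15) = 40/273.
r(t) = t^2 gives R(s) = 2/s^3.
e_ss = 2/K_a = 2/(40/273) = 13.65.

13.65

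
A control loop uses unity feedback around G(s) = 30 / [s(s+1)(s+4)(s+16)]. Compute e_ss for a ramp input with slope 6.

The open loop has one pole at the origin → type 1 system.
K_v = lim_{s→0} s·G(s) = 30 / (1·4·16) = 15/32.
e_ss = 6/K_v = 6/(15/32) = 12.8.

12.8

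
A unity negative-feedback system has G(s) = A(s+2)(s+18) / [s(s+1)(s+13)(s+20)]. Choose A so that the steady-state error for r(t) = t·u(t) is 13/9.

5

The open loop has one pole at the origin → type 1 system.
K_v = lim_{s→0} s·G(s) = A·2·18 / (1·13·20) = (9/65)·A.
e_ss = 1/K_v = 13/9 ⇒ K_v = 9/13 ⇒ A = (9/13)/(9/65) = 5.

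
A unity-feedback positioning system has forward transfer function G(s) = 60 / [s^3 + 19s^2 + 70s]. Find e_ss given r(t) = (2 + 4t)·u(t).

14/3

The denominator has no term below 70s — 1 pole at s=0, type 1. Treating each term separately:
  • 2: tracked with zero error.
  • 4t: e_ss = 4/K_v with K_v=6/7 → 14/3.
Total e_ss = 14/3.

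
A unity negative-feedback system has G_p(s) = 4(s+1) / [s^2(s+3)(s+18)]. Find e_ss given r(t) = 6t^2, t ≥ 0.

162

System type = 2 (two poles at s=0).
K_a = lim_{s→0} s^2·G_p(s) = 4·1 / (3·18) = 2/27.
r(t) = 6t^2 gives R(s) = 12/s^3.
e_ss = 12/K_a = 12/(2/27) = 162.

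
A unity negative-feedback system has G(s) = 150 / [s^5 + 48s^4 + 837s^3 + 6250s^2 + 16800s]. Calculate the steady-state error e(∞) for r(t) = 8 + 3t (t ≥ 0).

Lowest-order denominator term is 16800s, so the open loop has 1 pole at the origin → type 1 system. Treating each term separately:
  • 8: tracked with zero error.
  • 3t: e_ss = 3/K_v with K_v=1/112 → 336.
Total e_ss = 336.

336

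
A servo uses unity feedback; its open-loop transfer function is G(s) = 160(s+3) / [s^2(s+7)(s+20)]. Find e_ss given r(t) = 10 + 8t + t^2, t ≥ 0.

7/12

Two free integrators in G(s): this is a type 2 system. By superposition:
  • 10: tracked with zero error.
  • 8t: tracked with zero error.
  • t^2: e_ss = 2/K_a with K_a=24/7 → 7/12.
Total e_ss = 7/12.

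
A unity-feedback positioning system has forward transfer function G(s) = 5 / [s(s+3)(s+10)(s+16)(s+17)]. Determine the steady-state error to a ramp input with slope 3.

4896

The open loop has one pole at the origin → type 1 system.
K_v = lim_{s→0} s·G(s) = 5 / (3·10·16·17) = 1/1632.
e_ss = 3/K_v = 3/(1/1632) = 4896.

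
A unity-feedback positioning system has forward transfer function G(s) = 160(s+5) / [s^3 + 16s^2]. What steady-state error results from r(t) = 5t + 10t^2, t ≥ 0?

0.4

Factoring s^2 from the denominator leaves a polynomial with constant term 16, so the system is type 2. Treating each term separately:
  • 5t: tracked with zero error.
  • 10t^2: e_ss = 20/K_a with K_a=50 → 0.4.
Total e_ss = 0.4.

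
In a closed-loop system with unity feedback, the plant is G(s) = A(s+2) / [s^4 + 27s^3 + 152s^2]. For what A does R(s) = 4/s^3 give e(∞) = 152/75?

150

Lowest-order denominator term is 152s^2, so the open loop has 2 poles at the origin → type 2 system.
K_a = lim_{s→0} s^2·G(s) = A·2 / 152 = (1/76)·A.
e_ss = 4/K_a = 152/75 ⇒ K_a = 75/38 ⇒ A = (75/38)/(1/76) = 150.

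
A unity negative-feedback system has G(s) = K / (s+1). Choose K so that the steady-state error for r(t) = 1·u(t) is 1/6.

5

The open loop has no poles at the origin → type 0 system.
K_p = lim_{s→0} G(s) = K / (1) = 1·K.
e_ss = 1/(1 + K_p) = 1/6 ⇒ 1 + 1·K = 6 ⇒ K = 5.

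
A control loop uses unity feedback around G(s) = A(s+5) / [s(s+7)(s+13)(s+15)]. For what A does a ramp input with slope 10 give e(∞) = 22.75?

120

One free integrator in G(s): this is a type 1 system.
K_v = lim_{s→0} s·G(s) = A·5 / (7·13·15) = (1/273)·A.
e_ss = 10/K_v = 22.75 ⇒ K_v = 40/91 ⇒ A = (40/91)/(1/273) = 120.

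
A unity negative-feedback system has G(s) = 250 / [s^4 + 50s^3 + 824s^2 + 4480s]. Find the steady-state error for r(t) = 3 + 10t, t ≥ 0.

179.2

The denominator has no term below 4480s — 1 pole at s=0, type 1. By superposition:
  • 3: tracked with zero error.
  • 10t: e_ss = 10/K_v with K_v=25/448 → 179.2.
Total e_ss = 179.2.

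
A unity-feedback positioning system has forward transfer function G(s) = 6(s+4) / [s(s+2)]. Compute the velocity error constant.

One free integrator in G(s): this is a type 1 system.
K_v = lim_{s→0} s·G(s) = 6·4 / (2) = 12.

12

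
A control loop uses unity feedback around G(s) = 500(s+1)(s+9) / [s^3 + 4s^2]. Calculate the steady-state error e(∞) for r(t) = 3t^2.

The denominator has no term below 4s^2 — 2 poles at s=0, type 2.
K_a = lim_{s→0} s^2·G(s) = 500·1·9 / 4 = 1125.
r(t) = 3t^2 gives R(s) = 6/s^3.
e_ss = 6/K_a = 6/1125 = 2/375.

2/375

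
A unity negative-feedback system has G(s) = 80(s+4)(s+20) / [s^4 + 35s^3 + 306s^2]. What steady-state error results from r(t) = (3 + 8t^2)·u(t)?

0.765

Factoring s^2 from the denominator leaves a polynomial with constant term 306, so the system is type 2. Treating each term separately:
  • 3: tracked with zero error.
  • 8t^2: e_ss = 16/K_a with K_a=3200/153 → 0.765.
Total e_ss = 0.765.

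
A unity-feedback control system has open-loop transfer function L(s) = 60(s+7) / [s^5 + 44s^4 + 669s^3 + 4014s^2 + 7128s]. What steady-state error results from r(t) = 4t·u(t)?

2376/35

Factoring s from the denominator leaves a polynomial with constant term 7128, so the system is type 1.
K_v = lim_{s→0} s·L(s) = 60·7 / 7128 = 35/594.
e_ss = 4/K_v = 4/(35/594) = 2376/35.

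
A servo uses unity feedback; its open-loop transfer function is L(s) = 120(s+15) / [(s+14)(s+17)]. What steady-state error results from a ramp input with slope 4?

infinity

L(s) has no factors of s in the denominator, so the system is type 0.
For a type-0 system K_v = 0, so e_ss to a ramp input is unbounded.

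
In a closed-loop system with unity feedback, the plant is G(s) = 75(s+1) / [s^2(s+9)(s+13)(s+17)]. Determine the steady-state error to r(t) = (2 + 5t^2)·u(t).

265.2

System type = 2 (two poles at s=0). By superposition:
  • 2: tracked with zero error.
  • 5t^2: e_ss = 10/K_a with K_a=25/663 → 265.2.
Total e_ss = 265.2.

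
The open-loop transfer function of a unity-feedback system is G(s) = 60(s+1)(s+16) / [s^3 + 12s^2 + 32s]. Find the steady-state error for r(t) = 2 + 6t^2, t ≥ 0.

infinity

Lowest-order denominator term is 32s, so the open loop has 1 pole at the origin → type 1 system. By superposition:
  • 2: tracked with zero error.
  • 6t^2: a type-1 system cannot track it, e_ss → ∞.
The unbounded component dominates.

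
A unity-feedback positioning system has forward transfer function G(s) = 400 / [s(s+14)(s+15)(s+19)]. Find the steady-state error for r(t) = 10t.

99.75

G(s) has one factor of s in the denominator, so the system is type 1.
K_v = lim_{s→0} s·G(s) = 400 / (14·15·19) = 40/399.
e_ss = 10/K_v = 10/(40/399) = 99.75.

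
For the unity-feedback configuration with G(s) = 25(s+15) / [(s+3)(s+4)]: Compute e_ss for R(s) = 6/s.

System type = 0 (no poles at s=0).
K_p = lim_{s→0} G(s) = 25·15 / (3·4) = 31.25.
e_ss = 6/(1 + K_p) = 6/32.25 = 8/43.

8/43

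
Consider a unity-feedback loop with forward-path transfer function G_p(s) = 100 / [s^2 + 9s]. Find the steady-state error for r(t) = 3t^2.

The denominator has no term below 9s — 1 pole at s=0, type 1.
K_a = lim_{s→0} s^2·G_p(s) = 0; the steady-state error to this parabolic input grows without bound.

infinity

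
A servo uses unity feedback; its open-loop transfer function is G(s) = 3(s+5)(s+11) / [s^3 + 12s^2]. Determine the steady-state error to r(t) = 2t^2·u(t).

The denominator has no term below 12s^2 — 2 poles at s=0, type 2.
K_a = lim_{s→0} s^2·G(s) = 3·5·11 / 12 = 13.75.
r(t) = 2t^2 gives R(s) = 4/s^3.
e_ss = 4/K_a = 4/13.75 = 16/55.

16/55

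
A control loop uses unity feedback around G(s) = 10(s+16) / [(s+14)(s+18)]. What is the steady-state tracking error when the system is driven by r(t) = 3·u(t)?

189/103

No free integrators in G(s): this is a type 0 system.
K_p = lim_{s→0} G(s) = 10·16 / (14·18) = 40/63.
e_ss = 3/(1 + K_p) = 3/(103/63) = 189/103.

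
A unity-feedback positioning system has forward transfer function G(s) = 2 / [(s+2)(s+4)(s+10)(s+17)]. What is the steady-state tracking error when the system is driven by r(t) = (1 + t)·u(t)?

infinity

System type = 0 (no poles at s=0). By superposition:
  • 1: e_ss = 1/(1+K_p) with K_p=1/680 → 680/681.
  • t: a type-0 system cannot track it, e_ss → ∞.
The unbounded component dominates.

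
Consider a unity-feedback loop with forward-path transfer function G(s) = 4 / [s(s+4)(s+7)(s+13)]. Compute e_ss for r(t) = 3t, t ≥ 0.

273

One free integrator in G(s): this is a type 1 system.
K_v = lim_{s→0} s·G(s) = 4 / (4·7·13) = 1/91.
e_ss = 3/K_v = 3/(1/91) = 273.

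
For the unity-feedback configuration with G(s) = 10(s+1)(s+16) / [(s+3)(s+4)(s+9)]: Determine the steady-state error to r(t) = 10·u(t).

270/67

G(s) has no factors of s in the denominator, so the system is type 0.
K_p = lim_{s→0} G(s) = 10·1·16 / (3·4·9) = 40/27.
e_ss = 10/(1 + K_p) = 10/(67/27) = 270/67.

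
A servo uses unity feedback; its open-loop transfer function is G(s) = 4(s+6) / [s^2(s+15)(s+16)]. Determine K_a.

0.1

The open loop has two poles at the origin → type 2 system.
K_a = lim_{s→0} s^2·G(s) = 4·6 / (15·16) = 0.1.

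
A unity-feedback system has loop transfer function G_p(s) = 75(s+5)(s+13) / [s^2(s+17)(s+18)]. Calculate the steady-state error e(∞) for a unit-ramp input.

0

G_p(s) has two factors of s in the denominator, so the system is type 2.
A type-2 system has K_v = ∞, so it tracks a ramp input with zero steady-state error.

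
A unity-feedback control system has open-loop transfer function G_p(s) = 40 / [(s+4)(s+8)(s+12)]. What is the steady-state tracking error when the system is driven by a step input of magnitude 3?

System type = 0 (no poles at s=0).
K_p = lim_{s→0} G_p(s) = 40 / (4·8·12) = 5/48.
e_ss = 3/(1 + K_p) = 3/(53/48) = 144/53.

144/53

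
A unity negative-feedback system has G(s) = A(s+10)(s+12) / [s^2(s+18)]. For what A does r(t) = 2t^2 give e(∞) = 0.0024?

250

Two free integrators in G(s): this is a type 2 system.
K_a = lim_{s→0} s^2·G(s) = A·10·12 / (18) = (20/3)·A.
e_ss = 4/K_a = 0.0024 ⇒ K_a = 5000/3 ⇒ A = (5000/3)/(20/3) = 250.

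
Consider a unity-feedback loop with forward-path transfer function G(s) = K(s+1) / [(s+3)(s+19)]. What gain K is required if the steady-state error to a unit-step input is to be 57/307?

250

The open loop has no poles at the origin → type 0 system.
K_p = lim_{s→0} G(s) = K·1 / (3·19) = (1/57)·K.
e_ss = 1/(1 + K_p) = 57/307 ⇒ 1 + (1/57)·K = 307/57 ⇒ K = 250.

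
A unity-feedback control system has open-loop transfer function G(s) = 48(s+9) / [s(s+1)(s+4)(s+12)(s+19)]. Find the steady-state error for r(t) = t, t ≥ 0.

19/9

G(s) has one factor of s in the denominator, so the system is type 1.
K_v = lim_{s→0} s·G(s) = 48·9 / (1·4·12·19) = 9/19.
e_ss = 1/K_v = 1/(9/19) = 19/9.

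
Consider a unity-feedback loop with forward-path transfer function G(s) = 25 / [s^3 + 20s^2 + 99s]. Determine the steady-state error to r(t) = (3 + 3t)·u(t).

Lowest-order denominator term is 99s, so the open loop has 1 pole at the origin → type 1 system. By superposition:
  • 3: tracked with zero error.
  • 3t: e_ss = 3/K_v with K_v=25/99 → 11.88.
Total e_ss = 11.88.

11.88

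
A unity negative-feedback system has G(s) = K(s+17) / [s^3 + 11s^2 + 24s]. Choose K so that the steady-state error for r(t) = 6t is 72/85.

Lowest-order denominator term is 24s, so the open loop has 1 pole at the origin → type 1 system.
K_v = lim_{s→0} s·G(s) = K·17 / 24 = (17/24)·K.
e_ss = 6/K_v = 72/85 ⇒ K_v = 85/12 ⇒ K = (85/12)/(17/24) = 10.

10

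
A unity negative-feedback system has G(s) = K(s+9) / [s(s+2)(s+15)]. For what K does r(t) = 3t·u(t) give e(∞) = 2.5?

4

The open loop has one pole at the origin → type 1 system.
K_v = lim_{s→0} s·G(s) = K·9 / (2·15) = 0.3·K.
e_ss = 3/K_v = 2.5 ⇒ K_v = 1.2 ⇒ K = 1.2/0.3 = 4.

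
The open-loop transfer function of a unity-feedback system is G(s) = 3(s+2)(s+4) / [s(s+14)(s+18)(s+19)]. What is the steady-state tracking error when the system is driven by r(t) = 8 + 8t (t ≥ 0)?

System type = 1 (one pole at s=0). Treating each term separately:
  • 8: tracked with zero error.
  • 8t: e_ss = 8/K_v with K_v=2/399 → 1596.
Total e_ss = 1596.

1596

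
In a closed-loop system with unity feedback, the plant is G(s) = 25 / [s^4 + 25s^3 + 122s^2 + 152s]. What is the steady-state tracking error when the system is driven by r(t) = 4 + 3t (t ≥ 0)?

18.24

The denominator has no term below 152s — 1 pole at s=0, type 1. Taking each input component in turn:
  • 4: tracked with zero error.
  • 3t: e_ss = 3/K_v with K_v=25/152 → 18.24.
Total e_ss = 18.24.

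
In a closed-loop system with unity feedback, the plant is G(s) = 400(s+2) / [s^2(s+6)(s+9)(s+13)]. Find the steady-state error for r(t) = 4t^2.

7.02

The open loop has two poles at the origin → type 2 system.
K_a = lim_{s→0} s^2·G(s) = 400·2 / (6·9·13) = 400/351.
r(t) = 4t^2 gives R(s) = 8/s^3.
e_ss = 8/K_a = 8/(400/351) = 7.02.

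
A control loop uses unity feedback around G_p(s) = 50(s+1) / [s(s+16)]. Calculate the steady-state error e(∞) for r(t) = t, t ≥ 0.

One free integrator in G_p(s): this is a type 1 system.
K_v = lim_{s→0} s·G_p(s) = 50·1 / (16) = 3.125.
e_ss = 1/K_v = 1/3.125 = 0.32.

0.32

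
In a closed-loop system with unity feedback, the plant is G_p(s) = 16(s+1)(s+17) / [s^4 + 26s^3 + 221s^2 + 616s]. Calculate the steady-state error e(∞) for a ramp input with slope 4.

Factoring s from the denominator leaves a polynomial with constant term 616, so the system is type 1.
K_v = lim_{s→0} s·G_p(s) = 16·1·17 / 616 = 34/77.
e_ss = 4/K_v = 4/(34/77) = 154/17.

154/17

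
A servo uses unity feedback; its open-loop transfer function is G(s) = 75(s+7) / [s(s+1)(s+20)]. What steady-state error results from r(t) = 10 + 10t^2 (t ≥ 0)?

The open loop has one pole at the origin → type 1 system. By superposition:
  • 10: tracked with zero error.
  • 10t^2: a type-1 system cannot track it, e_ss → ∞.
The unbounded component dominates.

infinity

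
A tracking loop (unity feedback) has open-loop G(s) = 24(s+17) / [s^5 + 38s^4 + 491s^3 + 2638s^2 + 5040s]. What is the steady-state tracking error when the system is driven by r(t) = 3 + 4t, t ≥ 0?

840/17

The denominator has no term below 5040s — 1 pole at s=0, type 1. Taking each input component in turn:
  • 3: tracked with zero error.
  • 4t: e_ss = 4/K_v with K_v=17/210 → 840/17.
Total e_ss = 840/17.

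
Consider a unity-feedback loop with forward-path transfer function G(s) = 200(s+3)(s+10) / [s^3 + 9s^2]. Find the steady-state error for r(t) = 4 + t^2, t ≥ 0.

Lowest-order denominator term is 9s^2, so the open loop has 2 poles at the origin → type 2 system. By superposition:
  • 4: tracked with zero error.
  • t^2: e_ss = 2/K_a with K_a=2000/3 → 0.003.
Total e_ss = 0.003.

0.003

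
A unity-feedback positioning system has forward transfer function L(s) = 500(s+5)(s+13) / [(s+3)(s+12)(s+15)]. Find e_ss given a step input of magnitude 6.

System type = 0 (no poles at s=0).
K_p = lim_{s→0} L(s) = 500·5·13 / (3·12·15) = 1625/27.
e_ss = 6/(1 + K_p) = 6/(1652/27) = 81/826.

81/826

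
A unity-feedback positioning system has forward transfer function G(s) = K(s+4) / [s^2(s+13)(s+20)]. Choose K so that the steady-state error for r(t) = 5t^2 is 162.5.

G(s) has two factors of s in the denominator, so the system is type 2.
K_a = lim_{s→0} s^2·G(s) = K·4 / (13·20) = (1/65)·K.
e_ss = 10/K_a = 162.5 ⇒ K_a = 4/65 ⇒ K = (4/65)/(1/65) = 4.

4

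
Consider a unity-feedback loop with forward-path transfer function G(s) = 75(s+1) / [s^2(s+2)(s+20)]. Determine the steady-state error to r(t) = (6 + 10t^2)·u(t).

System type = 2 (two poles at s=0). Taking each input component in turn:
  • 6: tracked with zero error.
  • 10t^2: e_ss = 20/K_a with K_a=1.875 → 32/3.
Total e_ss = 32/3.

32/3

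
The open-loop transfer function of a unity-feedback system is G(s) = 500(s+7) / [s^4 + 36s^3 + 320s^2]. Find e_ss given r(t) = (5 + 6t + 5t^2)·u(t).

32/35

Lowest-order denominator term is 320s^2, so the open loop has 2 poles at the origin → type 2 system. By superposition:
  • 5: tracked with zero error.
  • 6t: tracked with zero error.
  • 5t^2: e_ss = 10/K_a with K_a=10.9375 → 32/35.
Total e_ss = 32/35.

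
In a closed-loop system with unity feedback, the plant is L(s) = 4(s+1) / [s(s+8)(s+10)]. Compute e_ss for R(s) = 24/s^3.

The open loop has one pole at the origin → type 1 system.
For a type-1 system K_a = 0, so e_ss to a parabolic input is unbounded.

infinity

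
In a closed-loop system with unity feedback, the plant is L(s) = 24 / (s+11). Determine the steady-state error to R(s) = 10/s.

System type = 0 (no poles at s=0).
K_p = lim_{s→0} L(s) = 24 / (11) = 24/11.
e_ss = 10/(1 + K_p) = 10/(35/11) = 22/7.

22/7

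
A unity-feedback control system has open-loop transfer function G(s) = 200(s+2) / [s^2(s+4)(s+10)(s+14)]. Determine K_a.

Two free integrators in G(s): this is a type 2 system.
K_a = lim_{s→0} s^2·G(s) = 200·2 / (4·10·14) = 5/7.

5/7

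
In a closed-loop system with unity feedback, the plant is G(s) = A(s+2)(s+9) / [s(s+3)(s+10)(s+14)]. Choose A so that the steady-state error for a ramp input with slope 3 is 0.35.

The open loop has one pole at the origin → type 1 system.
K_v = lim_{s→0} s·G(s) = A·2·9 / (3·10·14) = (3/70)·A.
e_ss = 3/K_v = 0.35 ⇒ K_v = 60/7 ⇒ A = (60/7)/(3/70) = 200.

200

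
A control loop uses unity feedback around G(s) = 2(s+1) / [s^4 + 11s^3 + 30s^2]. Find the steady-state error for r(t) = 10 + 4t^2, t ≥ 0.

120

Factoring s^2 from the denominator leaves a polynomial with constant term 30, so the system is type 2. Taking each input component in turn:
  • 10: tracked with zero error.
  • 4t^2: e_ss = 8/K_a with K_a=1/15 → 120.
Total e_ss = 120.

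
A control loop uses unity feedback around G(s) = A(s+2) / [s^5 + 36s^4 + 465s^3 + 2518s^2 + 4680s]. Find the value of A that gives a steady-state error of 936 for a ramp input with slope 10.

Factoring s from the denominator leaves a polynomial with constant term 4680, so the system is type 1.
K_v = lim_{s→0} s·G(s) = A·2 / 4680 = (1/2340)·A.
e_ss = 10/K_v = 936 ⇒ K_v = 5/468 ⇒ A = (5/468)/(1/2340) = 25.

25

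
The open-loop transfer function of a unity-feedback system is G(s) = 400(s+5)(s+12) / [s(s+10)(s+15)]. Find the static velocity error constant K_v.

160

System type = 1 (one pole at s=0).
K_v = lim_{s→0} s·G(s) = 400·5·12 / (10·15) = 160.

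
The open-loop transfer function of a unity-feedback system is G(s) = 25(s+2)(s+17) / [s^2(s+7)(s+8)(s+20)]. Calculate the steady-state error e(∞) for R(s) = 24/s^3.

2688/85

G(s) has two factors of s in the denominator, so the system is type 2.
K_a = lim_{s→0} s^2·G(s) = 25·2·17 / (7·8·20) = 85/112.
r(t) = 12t^2 gives R(s) = 24/s^3.
e_ss = 24/K_a = 24/(85/112) = 2688/85.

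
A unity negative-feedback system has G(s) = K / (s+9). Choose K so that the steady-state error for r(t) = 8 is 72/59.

System type = 0 (no poles at s=0).
K_p = lim_{s→0} G(s) = K / (9) = (1/9)·K.
e_ss = 8/(1 + K_p) = 72/59 ⇒ 1 + (1/9)·K = 59/9 ⇒ K = 50.

50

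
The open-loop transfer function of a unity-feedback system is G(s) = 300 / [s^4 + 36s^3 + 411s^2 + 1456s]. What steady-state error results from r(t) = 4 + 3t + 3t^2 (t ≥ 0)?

infinity

Factoring s from the denominator leaves a polynomial with constant term 1456, so the system is type 1. By superposition:
  • 4: tracked with zero error.
  • 3t: e_ss = 3/K_v with K_v=75/364 → 14.56.
  • 3t^2: a type-1 system cannot track it, e_ss → ∞.
The unbounded component dominates.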